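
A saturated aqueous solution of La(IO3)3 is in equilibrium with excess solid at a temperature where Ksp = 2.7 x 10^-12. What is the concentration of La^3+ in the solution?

5.6e-4 M

La(IO3)3(s) <=> La^3+(aq) + 3 IO3^-(aq)
Ksp = [La^3+][IO3^-]^3
If s mol/L of La(IO3)3 dissolves, [La^3+] = s and [IO3^-] = 3s.
Ksp = s(3s)^3 = 27s^4
Solving, s = (2.7 x 10^-12/27)^(1/4) = 5.62 × 10^-4 M
[La^3+] = s = 5.6 x 10^-4 M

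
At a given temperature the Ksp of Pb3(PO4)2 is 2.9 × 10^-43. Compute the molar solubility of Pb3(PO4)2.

1.2 × 10^-9 M

Pb3(PO4)2(s) ⇌ 3 Pb^2+(aq) + 2 PO4^3-(aq)
Ksp = [Pb^2+]^3[PO4^3-]^2
For each mole of Pb3(PO4)2 that dissolves: [Pb^2+] = 3s, [PO4^3-] = 2s.
So Ksp = (3s)^3 × (2s)^2 = 108s^5
Solving, s = (2.9 × 10^-43/108)^(1/5) = 1.2 x 10^-9 M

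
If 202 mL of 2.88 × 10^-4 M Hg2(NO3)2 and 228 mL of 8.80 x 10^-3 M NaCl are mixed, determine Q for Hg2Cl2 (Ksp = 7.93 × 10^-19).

Q = 2.95e-9

Total volume = 202 + 228 = 430 mL.
[Hg2^2+] = 2.88 × 10^-4 × (202/430) = 1.353 x 10^-4 M
[Cl^-] = 8.80 × 10^-3 × (228/430) = 4.666 × 10^-3 M
Hg2Cl2(s) ⇌ Hg2^2+(aq) + 2 Cl^-(aq), so Q = [Hg2^2+][Cl^-]^2
Q = (1.353 × 10^-4)(4.666 × 10^-3)^2 = 2.95 × 10^-9
Q > Ksp, so Hg2Cl2 will precipitate.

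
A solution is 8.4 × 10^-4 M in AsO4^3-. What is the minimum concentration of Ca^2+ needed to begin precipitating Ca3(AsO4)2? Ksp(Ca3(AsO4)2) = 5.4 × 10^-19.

[Ca^2+] ≈ 9.1 x 10^-5 M

Ca3(AsO4)2(s) ⇌ 3 Ca^2+(aq) + 2 AsO4^3-(aq)
Ksp = [Ca^2+]^3[AsO4^3-]^2
Precipitation begins when Q = Ksp. With [AsO4^3-] = 8.4 × 10^-4 M:
5.4 × 10^-19 = (8.4 × 10^-4)^2 × [Ca^2+]^3
[Ca^2+] = (5.4 × 10^-19 / 7.06 × 10^-7)^(1/3) = 9.1 × 10^-5 M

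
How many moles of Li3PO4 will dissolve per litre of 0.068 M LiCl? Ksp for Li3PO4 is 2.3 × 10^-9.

Li3PO4(s) ⇌ 3 Li^+(aq) + PO4^3-(aq)
Ksp = [Li^+]^3[PO4^3-]
If s mol/L dissolves here, [Li^+] = 0.068 + 3s ≈ 0.068, [PO4^3-] = s (Ksp is small, so little additional dissolves).
Ksp ≈ (0.068)^3 × s
s = 7.3 x 10^-6 M
Check: 3s = 2.2 × 10^-5 ≪ 0.068, so the approximation is valid.

s ≈ 7.3e-6 M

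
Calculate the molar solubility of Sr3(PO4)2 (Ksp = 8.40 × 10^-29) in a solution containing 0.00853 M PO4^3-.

Sr3(PO4)2(s) ⇌ 3 Sr^2+(aq) + 2 PO4^3-(aq)
Ksp = [Sr^2+]^3[PO4^3-]^2
Let s be the molar solubility in this solution. [Sr^2+] = 3s, [PO4^3-] = 0.00853 + 2s ≈ 0.00853 (common-ion effect: PO4^3- is already 0.00853 M).
Ksp ≈ (3s)^3 × (0.00853)^2
s = 3.50 × 10^-9 M
Check: 2s = 7.0 x 10^-9 ≪ 0.00853, so the approximation is valid.

s = 3.50 x 10^-9 M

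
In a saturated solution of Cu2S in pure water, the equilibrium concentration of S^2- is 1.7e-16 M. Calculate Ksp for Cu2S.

Cu2S(s) ⇌ 2 Cu^+ + S^2-
Stoichiometry gives [Cu^+] = (2/1)[S^2-] = 3.40 × 10^-16 M.
Ksp = [Cu^+]^2[S^2-]
Ksp = (3.40 x 10^-16)^2 × 1.7 × 10^-16 = 2.0 × 10^-47

Ksp = 2.0 × 10^-47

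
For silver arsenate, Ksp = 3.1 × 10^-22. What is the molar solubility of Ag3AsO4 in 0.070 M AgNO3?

Ag3AsO4(s) ⇌ 3 Ag^+(aq) + AsO4^3-(aq)
Ksp = [Ag^+]^3[AsO4^3-]
If s mol/L dissolves here, [Ag^+] = 0.070 + 3s ≈ 0.070, [AsO4^3-] = s (since Ag^+ from AgNO3 dominates).
Ksp ≈ (0.070)^3 × s
s = 9.0 x 10^-19 M
Check: 3s = 2.7 × 10^-18 ≪ 0.070, so the approximation is valid.

s ≈ 9.0 x 10^-19 M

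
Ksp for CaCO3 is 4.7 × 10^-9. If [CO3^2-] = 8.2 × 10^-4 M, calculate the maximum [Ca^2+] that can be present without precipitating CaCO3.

[Ca^2+] = 5.7 × 10^-6 M

CaCO3(s) ⇌ Ca^2+(aq) + CO3^2-(aq)
Ksp = [Ca^2+][CO3^2-]
Precipitation begins when Q = Ksp. With [CO3^2-] = 8.2 × 10^-4 M:
4.7 × 10^-9 = (8.2 × 10^-4) × [Ca^2+]
[Ca^2+] = (4.7 × 10^-9 / 8.2 x 10^-4) = 5.7 × 10^-6 M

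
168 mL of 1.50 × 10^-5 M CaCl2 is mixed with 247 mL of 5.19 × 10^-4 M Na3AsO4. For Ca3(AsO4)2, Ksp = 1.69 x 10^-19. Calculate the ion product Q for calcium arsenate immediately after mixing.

Total volume = 168 + 247 = 415 mL.
[Ca^2+] = 1.50 x 10^-5 × (168/415) = 6.072 × 10^-6 M
[AsO4^3-] = 5.19 × 10^-4 × (247/415) = 3.089 x 10^-4 M
Ca3(AsO4)2(s) ⇌ 3 Ca^2+(aq) + 2 AsO4^3-(aq), so Q = [Ca^2+]^3[AsO4^3-]^2
Q = (6.072 x 10^-6)^3(3.089 × 10^-4)^2 = 2.14 × 10^-23
Q < Ksp, so no precipitate of Ca3(AsO4)2 forms.

Q = 2.14 × 10^-23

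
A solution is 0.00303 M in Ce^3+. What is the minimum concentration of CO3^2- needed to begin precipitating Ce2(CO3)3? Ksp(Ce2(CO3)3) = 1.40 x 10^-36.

[CO3^2-] ≈ 5.34e-11 M

Ce2(CO3)3(s) <=> 2 Ce^3+ + 3 CO3^2-
Ksp = [Ce^3+]^2[CO3^2-]^3
Precipitation begins when Q = Ksp. With [Ce^3+] = 0.00303 M:
1.40 x 10^-36 = (0.00303)^2 × [CO3^2-]^3
[CO3^2-] = (1.40 x 10^-36 / 9.181 x 10^-6)^(1/3) = 5.34 × 10^-11 M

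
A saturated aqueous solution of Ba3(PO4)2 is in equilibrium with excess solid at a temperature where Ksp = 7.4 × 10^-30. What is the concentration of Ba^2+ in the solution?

Ba3(PO4)2(s) ⇌ 3 Ba^2+(aq) + 2 PO4^3-(aq)
Ksp = [Ba^2+]^3[PO4^3-]^2
With molar solubility s: [Ba^2+] = 3s, [PO4^3-] = 2s.
So Ksp = (3s)^3 × (2s)^2 = 108s^5
Solving, s = (7.4 × 10^-30/108)^(1/5) = 5.85 x 10^-7 M
[Ba^2+] = 3s = 1.8 × 10^-6 M

[Ba^2+] ≈ 1.8 × 10^-6 M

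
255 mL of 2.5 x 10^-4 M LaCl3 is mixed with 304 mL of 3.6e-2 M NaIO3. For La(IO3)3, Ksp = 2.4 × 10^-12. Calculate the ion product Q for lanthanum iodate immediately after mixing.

8.6e-10

Total volume = 255 + 304 = 559 mL.
[La^3+] = 2.5 x 10^-4 × (255/559) = 1.14 x 10^-4 M
[IO3^-] = 3.6 × 10^-2 × (304/559) = 1.96 × 10^-2 M
La(IO3)3(s) ⇌ La^3+(aq) + 3 IO3^-(aq), so Q = [La^3+][IO3^-]^3
Q = (1.14 × 10^-4)(1.96 × 10^-2)^3 = 8.6 x 10^-10
Q > Ksp, so La(IO3)3 will precipitate.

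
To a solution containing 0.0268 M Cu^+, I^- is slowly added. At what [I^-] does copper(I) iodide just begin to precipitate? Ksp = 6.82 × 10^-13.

CuI(s) <=> Cu^+(aq) + I^-(aq)
Ksp = [Cu^+][I^-]
Precipitation begins when Q = Ksp. With [Cu^+] = 0.0268 M:
6.82 × 10^-13 = (0.0268) × [I^-]
[I^-] = (6.82 × 10^-13 / 2.68 x 10^-2) = 2.54 × 10^-11 M

[I^-] ≈ 2.54 x 10^-11 M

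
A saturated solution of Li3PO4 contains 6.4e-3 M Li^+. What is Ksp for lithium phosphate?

Li3PO4(s) <=> 3 Li^+ + PO4^3-
Stoichiometry gives [PO4^3-] = (1/3)[Li^+] = 2.13 × 10^-3 M.
Ksp = [Li^+]^3[PO4^3-]
Ksp = (6.4 × 10^-3)^3 × 2.13 x 10^-3 = 5.6 x 10^-10

Ksp ≈ 5.6e-10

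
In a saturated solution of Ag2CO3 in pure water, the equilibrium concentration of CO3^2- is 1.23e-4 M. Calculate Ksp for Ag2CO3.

Ksp = 7.44 × 10^-12

Ag2CO3(s) ⇌ 2 Ag^+ + CO3^2-
Stoichiometry gives [Ag^+] = (2/1)[CO3^2-] = 2.460 × 10^-4 M.
Ksp = [Ag^+]^2[CO3^2-]
Ksp = (2.460 x 10^-4)^2 × 1.23 x 10^-4 = 7.44 × 10^-12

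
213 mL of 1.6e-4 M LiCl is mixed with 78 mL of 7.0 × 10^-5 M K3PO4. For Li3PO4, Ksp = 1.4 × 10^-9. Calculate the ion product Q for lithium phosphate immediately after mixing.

3.0 × 10^-17

Total volume = 213 + 78 = 291 mL.
[Li^+] = 1.6 × 10^-4 × (213/291) = 1.17 × 10^-4 M
[PO4^3-] = 7.0 × 10^-5 × (78/291) = 1.88 × 10^-5 M
Li3PO4(s) ⇌ 3 Li^+(aq) + PO4^3-(aq), so Q = [Li^+]^3[PO4^3-]
Q = (1.17 × 10^-4)^3(1.88 × 10^-5) = 3.0 × 10^-17
Q < Ksp, so no precipitate of Li3PO4 forms.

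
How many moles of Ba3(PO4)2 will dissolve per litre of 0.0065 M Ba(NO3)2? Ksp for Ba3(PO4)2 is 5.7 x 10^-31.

7.2e-13 M

Ba3(PO4)2(s) <=> 3 Ba^2+ + 2 PO4^3-
Ksp = [Ba^2+]^3[PO4^3-]^2
Let s = moles of Ba3(PO4)2 that dissolve per litre. [Ba^2+] = 0.0065 + 3s ≈ 0.0065, [PO4^3-] = 2s (common-ion effect: Ba^2+ is already 0.0065 M).
Ksp ≈ (0.0065)^3 × (2s)^2
s = 7.2 x 10^-13 M
Check: 3s = 2.2 x 10^-12 ≪ 0.0065, so the approximation is valid.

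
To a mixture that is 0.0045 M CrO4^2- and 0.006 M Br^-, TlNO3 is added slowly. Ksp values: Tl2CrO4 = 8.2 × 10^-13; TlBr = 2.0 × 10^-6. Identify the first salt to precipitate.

Tl2CrO4

Each salt begins to precipitate when Q = Ksp, i.e. when [Tl^+] reaches its threshold.
For Tl2CrO4: 8.2 × 10^-13 = 0.0045 × [Tl^+]^2  ⇒  [Tl^+] = 1.3 x 10^-5 M.
For TlBr: 2.0 × 10^-6 = 0.006 × [Tl^+]  ⇒  [Tl^+] = 3.3 × 10^-4 M.
The salt with the lower threshold [Tl^+] precipitates first: Tl2CrO4.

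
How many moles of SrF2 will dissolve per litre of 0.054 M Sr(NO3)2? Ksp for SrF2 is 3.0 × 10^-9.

SrF2(s) ⇌ Sr^2+(aq) + 2 F^-(aq)
Ksp = [Sr^2+][F^-]^2
Let s = moles of SrF2 that dissolve per litre. [Sr^2+] = 0.054 + s ≈ 0.054, [F^-] = 2s (since Sr^2+ from Sr(NO3)2 dominates).
Ksp ≈ 0.054 × (2s)^2
s = 1.2 x 10^-4 M
Check: s = 1.2 × 10^-4 ≪ 0.054, so the approximation is valid.

1.2 × 10^-4 M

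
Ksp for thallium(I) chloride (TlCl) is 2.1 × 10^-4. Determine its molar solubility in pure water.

TlCl(s) <=> Tl^+(aq) + Cl^-(aq)
Ksp = [Tl^+][Cl^-]
With molar solubility s: [Tl^+] = s, [Cl^-] = s.
Ksp = (s)(s) = s^2
s = (2.1 × 10^-4)^(1/2) = 1.4 × 10^-2 M

1.4 x 10^-2 M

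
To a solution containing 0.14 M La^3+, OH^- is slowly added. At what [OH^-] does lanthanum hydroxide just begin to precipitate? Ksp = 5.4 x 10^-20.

La(OH)3(s) ⇌ La^3+ + 3 OH^-
Ksp = [La^3+][OH^-]^3
Precipitation begins when Q = Ksp. With [La^3+] = 0.14 M:
5.4 x 10^-20 = (0.14) × [OH^-]^3
[OH^-] = (5.4 x 10^-20 / 1.4 x 10^-1)^(1/3) = 7.3 × 10^-7 M

[OH^-] ≈ 7.3 x 10^-7 M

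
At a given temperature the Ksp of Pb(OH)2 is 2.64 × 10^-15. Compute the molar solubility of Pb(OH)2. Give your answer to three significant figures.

8.71e-6 M

Pb(OH)2(s) ⇌ Pb^2+ + 2 OH^-
Ksp = [Pb^2+][OH^-]^2
With molar solubility s: [Pb^2+] = s, [OH^-] = 2s.
Substituting: Ksp = s(2s)^2 = 4s^3
s^3 = 2.64 × 10^-15 / 4, so s = 8.71 x 10^-6 M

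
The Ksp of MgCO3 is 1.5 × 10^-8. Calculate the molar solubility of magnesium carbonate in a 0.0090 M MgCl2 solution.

1.7 × 10^-6 M

MgCO3(s) <=> Mg^2+ + CO3^2-
Ksp = [Mg^2+][CO3^2-]
Let s = moles of MgCO3 that dissolve per litre. [Mg^2+] = 0.0090 + s ≈ 0.0090, [CO3^2-] = s (common-ion effect: Mg^2+ is already 0.0090 M).
Ksp ≈ 0.0090 × s
s = 1.7 × 10^-6 M
Check: s = 1.7 × 10^-6 ≪ 0.0090, so the approximation is valid.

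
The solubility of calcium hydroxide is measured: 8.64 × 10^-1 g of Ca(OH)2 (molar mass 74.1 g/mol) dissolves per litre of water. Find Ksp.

Molar solubility s = (8.64 × 10^-1 g/L) / (74.1 g/mol) = 1.166 × 10^-2 M.
Ca(OH)2(s) ⇌ Ca^2+(aq) + 2 OH^-(aq)
If s mol/L of Ca(OH)2 dissolves, [Ca^2+] = s and [OH^-] = 2s.
Ksp = [Ca^2+][OH^-]^2
So Ksp = s × (2s)^2 = 4s^3
With s = 1.166 × 10^-2: Ksp = 6.34 × 10^-6

Ksp = 6.34 x 10^-6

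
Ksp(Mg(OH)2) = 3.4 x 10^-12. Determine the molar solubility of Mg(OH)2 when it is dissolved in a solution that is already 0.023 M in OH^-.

6.4e-9 M

Mg(OH)2(s) ⇌ Mg^2+(aq) + 2 OH^-(aq)
Ksp = [Mg^2+][OH^-]^2
Let s be the molar solubility in this solution. [Mg^2+] = s, [OH^-] = 0.023 + 2s ≈ 0.023 (Ksp is small, so little additional dissolves).
Ksp ≈ s × (0.023)^2
s = 6.4 × 10^-9 M
Check: 2s = 1.3 × 10^-8 ≪ 0.023, so the approximation is valid.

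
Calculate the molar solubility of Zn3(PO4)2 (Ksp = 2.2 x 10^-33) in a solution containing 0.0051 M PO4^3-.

s ≈ 1.5 × 10^-10 M

Zn3(PO4)2(s) ⇌ 3 Zn^2+ + 2 PO4^3-
Ksp = [Zn^2+]^3[PO4^3-]^2
Let s = moles of Zn3(PO4)2 that dissolve per litre. [Zn^2+] = 3s, [PO4^3-] = 0.0051 + 2s ≈ 0.0051 (since the PO4^3- already present dominates).
Ksp ≈ (3s)^3 × (0.0051)^2
s = 1.5 × 10^-10 M
Check: 2s = 2.9 × 10^-10 ≪ 0.0051, so the approximation is valid.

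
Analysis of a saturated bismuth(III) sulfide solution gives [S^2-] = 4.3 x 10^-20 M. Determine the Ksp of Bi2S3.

Ksp ≈ 6.5 × 10^-98

Bi2S3(s) <=> 2 Bi^3+ + 3 S^2-
Stoichiometry gives [Bi^3+] = (2/3)[S^2-] = 2.87 × 10^-20 M.
Ksp = [Bi^3+]^2[S^2-]^3
Ksp = (2.87 × 10^-20)^2 × (4.3 × 10^-20)^3 = 6.5 × 10^-98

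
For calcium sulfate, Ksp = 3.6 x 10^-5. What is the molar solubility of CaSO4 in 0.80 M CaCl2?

CaSO4(s) ⇌ Ca^2+(aq) + SO4^2-(aq)
Ksp = [Ca^2+][SO4^2-]
If s mol/L dissolves here, [Ca^2+] = 0.80 + s ≈ 0.80, [SO4^2-] = s (common-ion effect: Ca^2+ is already 0.80 M).
Ksp ≈ 0.80 × s
s = 4.5 x 10^-5 M
Check: s = 4.5 x 10^-5 ≪ 0.80, so the approximation is valid.

4.5e-5 M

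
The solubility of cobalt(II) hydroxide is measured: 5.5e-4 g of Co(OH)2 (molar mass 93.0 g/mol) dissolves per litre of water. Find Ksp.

Ksp = 8.3 × 10^-16

Molar solubility s = (5.5 x 10^-4 g/L) / (93.0 g/mol) = 5.91 × 10^-6 M.
Co(OH)2(s) ⇌ Co^2+ + 2 OH^-
Let s = molar solubility. Then [Co^2+] = s and [OH^-] = 2s.
Ksp = [Co^2+][OH^-]^2
Ksp = s(2s)^2 = 4s^3
Ksp = 4 × (5.91 × 10^-6)^3 = 8.3 × 10^-16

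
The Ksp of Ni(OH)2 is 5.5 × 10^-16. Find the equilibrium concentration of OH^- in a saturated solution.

Ni(OH)2(s) ⇌ Ni^2+(aq) + 2 OH^-(aq)
Ksp = [Ni^2+][OH^-]^2
With molar solubility s: [Ni^2+] = s, [OH^-] = 2s.
So Ksp = s × (2s)^2 = 4s^3
Solving, s = (5.5 × 10^-16/4)^(1/3) = 5.16 x 10^-6 M
[OH^-] = 2s = 1.0 × 10^-5 M

[OH^-] ≈ 1.0 × 10^-5 M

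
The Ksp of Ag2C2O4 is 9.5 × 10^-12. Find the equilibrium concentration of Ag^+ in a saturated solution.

Ag2C2O4(s) ⇌ 2 Ag^+(aq) + C2O4^2-(aq)
Ksp = [Ag^+]^2[C2O4^2-]
If s mol/L of Ag2C2O4 dissolves, [Ag^+] = 2s and [C2O4^2-] = s.
So Ksp = (2s)^2 × s = 4s^3
s = (9.5 × 10^-12 / 4)^(1/3) = 1.33 x 10^-4 M
[Ag^+] = 2s = 2.7 x 10^-4 M

[Ag^+] ≈ 2.7 × 10^-4 M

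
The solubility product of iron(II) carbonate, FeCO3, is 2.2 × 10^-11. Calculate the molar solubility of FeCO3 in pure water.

FeCO3(s) ⇌ Fe^2+ + CO3^2-
Ksp = [Fe^2+][CO3^2-]
If s mol/L of FeCO3 dissolves, [Fe^2+] = s and [CO3^2-] = s.
Ksp = (s)(s) = s^2
s = (2.2 × 10^-11)^(1/2) = 4.7 × 10^-6 M

4.7e-6 M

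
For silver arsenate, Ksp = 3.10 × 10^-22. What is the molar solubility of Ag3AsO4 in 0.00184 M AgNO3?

4.98e-14 M

Ag3AsO4(s) ⇌ 3 Ag^+ + AsO4^3-
Ksp = [Ag^+]^3[AsO4^3-]
Let s = moles of Ag3AsO4 that dissolve per litre. [Ag^+] = 0.00184 + 3s ≈ 0.00184, [AsO4^3-] = s (common-ion effect: Ag^+ is already 0.00184 M).
Ksp ≈ (0.00184)^3 × s
s = 4.98 × 10^-14 M
Check: 3s = 1.5 × 10^-13 ≪ 0.00184, so the approximation is valid.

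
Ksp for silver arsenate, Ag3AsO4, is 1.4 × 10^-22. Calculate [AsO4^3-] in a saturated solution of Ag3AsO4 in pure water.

Ag3AsO4(s) ⇌ 3 Ag^+(aq) + AsO4^3-(aq)
Ksp = [Ag^+]^3[AsO4^3-]
For each mole of Ag3AsO4 that dissolves: [Ag^+] = 3s, [AsO4^3-] = s.
Substituting: Ksp = (3s)^3s = 27s^4
s^4 = 1.4 × 10^-22 / 27, so s = 1.51 x 10^-6 M
[AsO4^3-] = s = 1.5 × 10^-6 M

1.5e-6 M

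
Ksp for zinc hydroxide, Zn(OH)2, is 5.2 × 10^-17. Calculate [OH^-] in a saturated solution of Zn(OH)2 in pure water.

Zn(OH)2(s) ⇌ Zn^2+ + 2 OH^-
Ksp = [Zn^2+][OH^-]^2
For each mole of Zn(OH)2 that dissolves: [Zn^2+] = s, [OH^-] = 2s.
So Ksp = s × (2s)^2 = 4s^3
Solving, s = (5.2 × 10^-17/4)^(1/3) = 2.35 x 10^-6 M
[OH^-] = 2s = 4.7 x 10^-6 M

4.7e-6 M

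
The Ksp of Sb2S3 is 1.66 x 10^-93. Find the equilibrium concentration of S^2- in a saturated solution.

[S^2-] ≈ 3.27 x 10^-19 M

Sb2S3(s) ⇌ 2 Sb^3+(aq) + 3 S^2-(aq)
Ksp = [Sb^3+]^2[S^2-]^3
Let s = molar solubility. Then [Sb^3+] = 2s and [S^2-] = 3s.
So Ksp = (2s)^2 × (3s)^3 = 108s^5
Solving, s = (1.66 x 10^-93/108)^(1/5) = 1.090 × 10^-19 M
[S^2-] = 3s = 3.27 × 10^-19 M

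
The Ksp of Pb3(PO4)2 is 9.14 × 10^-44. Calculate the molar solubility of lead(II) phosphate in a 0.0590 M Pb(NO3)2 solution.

Pb3(PO4)2(s) ⇌ 3 Pb^2+ + 2 PO4^3-
Ksp = [Pb^2+]^3[PO4^3-]^2
Let s = moles of Pb3(PO4)2 that dissolve per litre. [Pb^2+] = 0.0590 + 3s ≈ 0.0590, [PO4^3-] = 2s (since Pb^2+ from Pb(NO3)2 dominates).
Ksp ≈ (0.0590)^3 × (2s)^2
s = 1.05 × 10^-20 M
Check: 3s = 3.2 × 10^-20 ≪ 0.0590, so the approximation is valid.

s = 1.05 x 10^-20 M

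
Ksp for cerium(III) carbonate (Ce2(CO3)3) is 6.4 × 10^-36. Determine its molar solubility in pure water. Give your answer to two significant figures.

Ce2(CO3)3(s) ⇌ 2 Ce^3+(aq) + 3 CO3^2-(aq)
Ksp = [Ce^3+]^2[CO3^2-]^3
If s mol/L of Ce2(CO3)3 dissolves, [Ce^3+] = 2s and [CO3^2-] = 3s.
Substituting: Ksp = (2s)^2(3s)^3 = 108s^5
s^5 = 6.4 × 10^-36 / 108, so s = 3.6 × 10^-8 M

s ≈ 3.6 × 10^-8 M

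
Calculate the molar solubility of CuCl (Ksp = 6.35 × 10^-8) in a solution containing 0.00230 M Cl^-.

CuCl(s) <=> Cu^+ + Cl^-
Ksp = [Cu^+][Cl^-]
If s mol/L dissolves here, [Cu^+] = s, [Cl^-] = 0.00230 + s ≈ 0.00230 (common-ion effect: Cl^- is already 0.00230 M).
Ksp ≈ s × 0.00230
s = 2.76 × 10^-5 M
Check: s = 2.8 × 10^-5 ≪ 0.00230, so the approximation is valid.

s = 2.76 x 10^-5 M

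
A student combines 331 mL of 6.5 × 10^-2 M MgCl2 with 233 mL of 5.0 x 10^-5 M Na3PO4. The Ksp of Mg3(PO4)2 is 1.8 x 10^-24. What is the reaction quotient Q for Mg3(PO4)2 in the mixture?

Total volume = 331 + 233 = 564 mL.
[Mg^2+] = 6.5 x 10^-2 × (331/564) = 3.81 × 10^-2 M
[PO4^3-] = 5.0 x 10^-5 × (233/564) = 2.07 × 10^-5 M
Mg3(PO4)2(s) <=> 3 Mg^2+ + 2 PO4^3-, so Q = [Mg^2+]^3[PO4^3-]^2
Q = (3.81 x 10^-2)^3(2.07 × 10^-5)^2 = 2.4 × 10^-14
Q > Ksp, so Mg3(PO4)2 will precipitate.

Q ≈ 2.4e-14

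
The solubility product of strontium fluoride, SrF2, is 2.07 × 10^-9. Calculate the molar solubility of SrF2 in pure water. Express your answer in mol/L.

8.03 × 10^-4 M

SrF2(s) ⇌ Sr^2+ + 2 F^-
Ksp = [Sr^2+][F^-]^2
For each mole of SrF2 that dissolves: [Sr^2+] = s, [F^-] = 2s.
Ksp = s(2s)^2 = 4s^3
Solving, s = (2.07 × 10^-9/4)^(1/3) = 8.03 x 10^-4 M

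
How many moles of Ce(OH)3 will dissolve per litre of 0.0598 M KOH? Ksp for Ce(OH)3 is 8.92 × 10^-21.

Ce(OH)3(s) <=> Ce^3+(aq) + 3 OH^-(aq)
Ksp = [Ce^3+][OH^-]^3
Let s be the molar solubility in this solution. [Ce^3+] = s, [OH^-] = 0.0598 + 3s ≈ 0.0598 (common-ion effect: OH^- is already 0.0598 M).
Ksp ≈ s × (0.0598)^3
s = 4.17 x 10^-17 M
Check: 3s = 1.3 × 10^-16 ≪ 0.0598, so the approximation is valid.

4.17e-17 M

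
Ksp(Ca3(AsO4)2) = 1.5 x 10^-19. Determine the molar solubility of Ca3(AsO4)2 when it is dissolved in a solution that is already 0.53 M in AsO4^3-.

Ca3(AsO4)2(s) <=> 3 Ca^2+ + 2 AsO4^3-
Ksp = [Ca^2+]^3[AsO4^3-]^2
If s mol/L dissolves here, [Ca^2+] = 3s, [AsO4^3-] = 0.53 + 2s ≈ 0.53 (since the AsO4^3- already present dominates).
Ksp ≈ (3s)^3 × (0.53)^2
s = 2.7 × 10^-7 M
Check: 2s = 5.4 × 10^-7 ≪ 0.53, so the approximation is valid.

s ≈ 2.7e-7 M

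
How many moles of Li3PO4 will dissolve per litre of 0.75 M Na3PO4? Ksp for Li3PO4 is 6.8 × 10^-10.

s ≈ 3.2 x 10^-4 M

Li3PO4(s) ⇌ 3 Li^+(aq) + PO4^3-(aq)
Ksp = [Li^+]^3[PO4^3-]
Let s be the molar solubility in this solution. [Li^+] = 3s, [PO4^3-] = 0.75 + s ≈ 0.75 (common-ion effect: PO4^3- is already 0.75 M).
Ksp ≈ (3s)^3 × 0.75
s = 3.2 x 10^-4 M
Check: s = 3.2 x 10^-4 ≪ 0.75, so the approximation is valid.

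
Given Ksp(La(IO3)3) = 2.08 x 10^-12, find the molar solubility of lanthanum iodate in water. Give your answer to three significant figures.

La(IO3)3(s) <=> La^3+ + 3 IO3^-
Ksp = [La^3+][IO3^-]^3
Let s = molar solubility. Then [La^3+] = s and [IO3^-] = 3s.
So Ksp = s × (3s)^3 = 27s^4
s = (2.08 x 10^-12 / 27)^(1/4) = 5.27 × 10^-4 M

s = 5.27 × 10^-4 M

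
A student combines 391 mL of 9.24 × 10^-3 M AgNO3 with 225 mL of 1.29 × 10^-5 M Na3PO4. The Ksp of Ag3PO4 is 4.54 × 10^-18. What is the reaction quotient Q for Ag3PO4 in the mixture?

Total volume = 391 + 225 = 616 mL.
[Ag^+] = 9.24 × 10^-3 × (391/616) = 5.865 × 10^-3 M
[PO4^3-] = 1.29 × 10^-5 × (225/616) = 4.712 × 10^-6 M
Ag3PO4(s) ⇌ 3 Ag^+(aq) + PO4^3-(aq), so Q = [Ag^+]^3[PO4^3-]
Q = (5.865 × 10^-3)^3(4.712 × 10^-6) = 9.51 × 10^-13
Q > Ksp, so Ag3PO4 will precipitate.

9.51 x 10^-13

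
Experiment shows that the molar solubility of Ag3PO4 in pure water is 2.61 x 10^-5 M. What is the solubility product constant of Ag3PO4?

Ag3PO4(s) ⇌ 3 Ag^+(aq) + PO4^3-(aq)
Let s = molar solubility. Then [Ag^+] = 3s and [PO4^3-] = s.
Ksp = [Ag^+]^3[PO4^3-]
Substituting: Ksp = (3s)^3s = 27s^4
Ksp = 27 × (2.61 x 10^-5)^4 = 1.25 × 10^-17

Ksp = 1.25 × 10^-17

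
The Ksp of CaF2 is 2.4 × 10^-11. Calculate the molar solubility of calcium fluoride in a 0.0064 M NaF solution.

s ≈ 5.9 × 10^-7 M

CaF2(s) ⇌ Ca^2+ + 2 F^-
Ksp = [Ca^2+][F^-]^2
Let s be the molar solubility in this solution. [Ca^2+] = s, [F^-] = 0.0064 + 2s ≈ 0.0064 (common-ion effect: F^- is already 0.0064 M).
Ksp ≈ s × (0.0064)^2
s = 5.9 × 10^-7 M
Check: 2s = 1.2 × 10^-6 ≪ 0.0064, so the approximation is valid.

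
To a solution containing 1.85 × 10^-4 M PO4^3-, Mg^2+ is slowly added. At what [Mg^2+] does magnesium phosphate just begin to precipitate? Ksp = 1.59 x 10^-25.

1.67 × 10^-6 M

Mg3(PO4)2(s) ⇌ 3 Mg^2+(aq) + 2 PO4^3-(aq)
Ksp = [Mg^2+]^3[PO4^3-]^2
Precipitation begins when Q = Ksp. With [PO4^3-] = 1.85 × 10^-4 M:
1.59 x 10^-25 = (1.85 × 10^-4)^2 × [Mg^2+]^3
[Mg^2+] = (1.59 x 10^-25 / 3.423 × 10^-8)^(1/3) = 1.67 × 10^-6 M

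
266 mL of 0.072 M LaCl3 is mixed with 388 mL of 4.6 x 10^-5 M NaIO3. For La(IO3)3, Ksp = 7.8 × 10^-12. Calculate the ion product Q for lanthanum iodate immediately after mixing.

Total volume = 266 + 388 = 654 mL.
[La^3+] = 7.2 × 10^-2 × (266/654) = 2.93 × 10^-2 M
[IO3^-] = 4.6 × 10^-5 × (388/654) = 2.73 x 10^-5 M
La(IO3)3(s) ⇌ La^3+(aq) + 3 IO3^-(aq), so Q = [La^3+][IO3^-]^3
Q = (2.93 × 10^-2)(2.73 x 10^-5)^3 = 6.0 × 10^-16
Q < Ksp, so no precipitate of La(IO3)3 forms.

6.0e-16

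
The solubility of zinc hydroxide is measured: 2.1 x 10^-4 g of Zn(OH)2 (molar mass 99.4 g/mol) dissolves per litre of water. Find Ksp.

Ksp = 3.8e-17

Molar solubility s = (2.1 × 10^-4 g/L) / (99.4 g/mol) = 2.11 × 10^-6 M.
Zn(OH)2(s) ⇌ Zn^2+(aq) + 2 OH^-(aq)
For each mole of Zn(OH)2 that dissolves: [Zn^2+] = s, [OH^-] = 2s.
Ksp = [Zn^2+][OH^-]^2
Substituting: Ksp = s(2s)^2 = 4s^3
Ksp = 4 × (2.11 × 10^-6)^3 = 3.8 × 10^-17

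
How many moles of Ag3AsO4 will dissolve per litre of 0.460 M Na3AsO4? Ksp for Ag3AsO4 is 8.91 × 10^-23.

Ag3AsO4(s) <=> 3 Ag^+(aq) + AsO4^3-(aq)
Ksp = [Ag^+]^3[AsO4^3-]
If s mol/L dissolves here, [Ag^+] = 3s, [AsO4^3-] = 0.460 + s ≈ 0.460 (since AsO4^3- from Na3AsO4 dominates).
Ksp ≈ (3s)^3 × 0.460
s = 1.93 x 10^-8 M
Check: s = 1.9 × 10^-8 ≪ 0.460, so the approximation is valid.

1.93 x 10^-8 M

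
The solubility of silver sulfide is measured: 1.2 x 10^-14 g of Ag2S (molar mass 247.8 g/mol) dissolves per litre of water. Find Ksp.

Ksp ≈ 4.5 × 10^-49

Molar solubility s = (1.2 × 10^-14 g/L) / (247.8 g/mol) = 4.84 × 10^-17 M.
Ag2S(s) ⇌ 2 Ag^+ + S^2-
With molar solubility s: [Ag^+] = 2s, [S^2-] = s.
Ksp = [Ag^+]^2[S^2-]
Substituting: Ksp = (2s)^2s = 4s^3
Ksp = 4 × (4.84 × 10^-17)^3 = 4.5 x 10^-49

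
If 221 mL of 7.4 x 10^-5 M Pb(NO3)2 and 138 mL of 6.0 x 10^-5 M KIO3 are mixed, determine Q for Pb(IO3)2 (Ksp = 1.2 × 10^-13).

Total volume = 221 + 138 = 359 mL.
[Pb^2+] = 7.4 × 10^-5 × (221/359) = 4.56 x 10^-5 M
[IO3^-] = 6.0 x 10^-5 × (138/359) = 2.31 x 10^-5 M
Pb(IO3)2(s) ⇌ Pb^2+ + 2 IO3^-, so Q = [Pb^2+][IO3^-]^2
Q = (4.56 × 10^-5)(2.31 × 10^-5)^2 = 2.4 × 10^-14
Q < Ksp, so no precipitate of Pb(IO3)2 forms.

Q ≈ 2.4e-14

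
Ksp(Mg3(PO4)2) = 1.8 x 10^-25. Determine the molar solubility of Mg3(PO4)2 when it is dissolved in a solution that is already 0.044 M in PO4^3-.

Mg3(PO4)2(s) ⇌ 3 Mg^2+(aq) + 2 PO4^3-(aq)
Ksp = [Mg^2+]^3[PO4^3-]^2
If s mol/L dissolves here, [Mg^2+] = 3s, [PO4^3-] = 0.044 + 2s ≈ 0.044 (Ksp is small, so little additional dissolves).
Ksp ≈ (3s)^3 × (0.044)^2
s = 1.5 × 10^-8 M
Check: 2s = 3.0 × 10^-8 ≪ 0.044, so the approximation is valid.

s = 1.5 × 10^-8 M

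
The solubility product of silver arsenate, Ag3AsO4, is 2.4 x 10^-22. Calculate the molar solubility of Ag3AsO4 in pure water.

s = 1.7 × 10^-6 M

Ag3AsO4(s) <=> 3 Ag^+ + AsO4^3-
Ksp = [Ag^+]^3[AsO4^3-]
Let s = molar solubility. Then [Ag^+] = 3s and [AsO4^3-] = s.
Ksp = (3s)^3s = 27s^4
Solving, s = (2.4 x 10^-22/27)^(1/4) = 1.7 × 10^-6 M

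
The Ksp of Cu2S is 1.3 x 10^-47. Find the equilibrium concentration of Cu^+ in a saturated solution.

Cu2S(s) ⇌ 2 Cu^+(aq) + S^2-(aq)
Ksp = [Cu^+]^2[S^2-]
Let s = molar solubility. Then [Cu^+] = 2s and [S^2-] = s.
So Ksp = (2s)^2 × s = 4s^3
s^3 = 1.3 x 10^-47 / 4, so s = 1.48 × 10^-16 M
[Cu^+] = 2s = 3.0 x 10^-16 M

3.0 x 10^-16 M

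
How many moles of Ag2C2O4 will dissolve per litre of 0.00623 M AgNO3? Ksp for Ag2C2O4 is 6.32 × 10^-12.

Ag2C2O4(s) <=> 2 Ag^+ + C2O4^2-
Ksp = [Ag^+]^2[C2O4^2-]
Let s = moles of Ag2C2O4 that dissolve per litre. [Ag^+] = 0.00623 + 2s ≈ 0.00623, [C2O4^2-] = s (common-ion effect: Ag^+ is already 0.00623 M).
Ksp ≈ (0.00623)^2 × s
s = 1.63 × 10^-7 M
Check: 2s = 3.3 × 10^-7 ≪ 0.00623, so the approximation is valid.

1.63 × 10^-7 M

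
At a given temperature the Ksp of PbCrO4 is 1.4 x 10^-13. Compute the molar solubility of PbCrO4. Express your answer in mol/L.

s = 3.7 × 10^-7 M

PbCrO4(s) ⇌ Pb^2+(aq) + CrO4^2-(aq)
Ksp = [Pb^2+][CrO4^2-]
If s mol/L of PbCrO4 dissolves, [Pb^2+] = s and [CrO4^2-] = s.
Ksp = s × s = s^2
s = √(1.4 x 10^-13) = 3.7 × 10^-7 M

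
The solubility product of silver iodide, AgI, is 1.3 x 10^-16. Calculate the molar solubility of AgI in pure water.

AgI(s) ⇌ Ag^+ + I^-
Ksp = [Ag^+][I^-]
If s mol/L of AgI dissolves, [Ag^+] = s and [I^-] = s.
Ksp = s × s = s^2
s = (1.3 x 10^-16)^(1/2) = 1.1 × 10^-8 M

s ≈ 1.1 × 10^-8 M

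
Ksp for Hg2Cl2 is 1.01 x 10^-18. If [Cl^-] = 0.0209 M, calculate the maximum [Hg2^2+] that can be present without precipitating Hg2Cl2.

[Hg2^2+] = 2.31 x 10^-15 M

Hg2Cl2(s) ⇌ Hg2^2+(aq) + 2 Cl^-(aq)
Ksp = [Hg2^2+][Cl^-]^2
Precipitation begins when Q = Ksp. With [Cl^-] = 0.0209 M:
1.01 x 10^-18 = (0.0209)^2 × [Hg2^2+]
[Hg2^2+] = (1.01 x 10^-18 / 4.368 × 10^-4) = 2.31 × 10^-15 M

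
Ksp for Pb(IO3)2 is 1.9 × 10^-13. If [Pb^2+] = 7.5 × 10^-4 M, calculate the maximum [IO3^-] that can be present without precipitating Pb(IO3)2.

Pb(IO3)2(s) ⇌ Pb^2+(aq) + 2 IO3^-(aq)
Ksp = [Pb^2+][IO3^-]^2
Precipitation begins when Q = Ksp. With [Pb^2+] = 7.5 × 10^-4 M:
1.9 × 10^-13 = (7.5 × 10^-4) × [IO3^-]^2
[IO3^-] = (1.9 × 10^-13 / 7.5 × 10^-4)^(1/2) = 1.6 x 10^-5 M

1.6 × 10^-5 M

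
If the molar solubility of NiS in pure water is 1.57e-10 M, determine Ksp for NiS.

2.46 × 10^-20

NiS(s) <=> Ni^2+(aq) + S^2-(aq)
For each mole of NiS that dissolves: [Ni^2+] = s, [S^2-] = s.
Ksp = [Ni^2+][S^2-]
Ksp = (s)(s) = s^2
Ksp = (1.57 × 10^-10)^2 = 2.46 × 10^-20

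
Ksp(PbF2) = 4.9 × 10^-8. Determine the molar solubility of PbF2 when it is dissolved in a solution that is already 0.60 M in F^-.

s ≈ 1.4 × 10^-7 M

PbF2(s) ⇌ Pb^2+(aq) + 2 F^-(aq)
Ksp = [Pb^2+][F^-]^2
If s mol/L dissolves here, [Pb^2+] = s, [F^-] = 0.60 + 2s ≈ 0.60 (common-ion effect: F^- is already 0.60 M).
Ksp ≈ s × (0.60)^2
s = 1.4 x 10^-7 M
Check: 2s = 2.7 × 10^-7 ≪ 0.60, so the approximation is valid.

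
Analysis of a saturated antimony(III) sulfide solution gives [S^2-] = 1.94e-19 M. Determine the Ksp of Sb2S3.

Sb2S3(s) ⇌ 2 Sb^3+(aq) + 3 S^2-(aq)
Stoichiometry gives [Sb^3+] = (2/3)[S^2-] = 1.293 × 10^-19 M.
Ksp = [Sb^3+]^2[S^2-]^3
Ksp = (1.293 × 10^-19)^2 × (1.94 x 10^-19)^3 = 1.22 × 10^-94

1.22 x 10^-94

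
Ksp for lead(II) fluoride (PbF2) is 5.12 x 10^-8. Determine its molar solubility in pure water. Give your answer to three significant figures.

PbF2(s) ⇌ Pb^2+(aq) + 2 F^-(aq)
Ksp = [Pb^2+][F^-]^2
With molar solubility s: [Pb^2+] = s, [F^-] = 2s.
Substituting: Ksp = s(2s)^2 = 4s^3
s^3 = 5.12 x 10^-8 / 4, so s = 2.34 × 10^-3 M

s ≈ 2.34 × 10^-3 M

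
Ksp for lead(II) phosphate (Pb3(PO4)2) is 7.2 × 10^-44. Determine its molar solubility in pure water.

Pb3(PO4)2(s) ⇌ 3 Pb^2+ + 2 PO4^3-
Ksp = [Pb^2+]^3[PO4^3-]^2
For each mole of Pb3(PO4)2 that dissolves: [Pb^2+] = 3s, [PO4^3-] = 2s.
Substituting: Ksp = (3s)^3(2s)^2 = 108s^5
Solving, s = (7.2 × 10^-44/108)^(1/5) = 9.2 × 10^-10 M

s = 9.2e-10 M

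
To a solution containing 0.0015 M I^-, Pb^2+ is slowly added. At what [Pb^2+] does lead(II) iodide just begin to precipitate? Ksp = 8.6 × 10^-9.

[Pb^2+] = 3.8 × 10^-3 M

PbI2(s) ⇌ Pb^2+ + 2 I^-
Ksp = [Pb^2+][I^-]^2
Precipitation begins when Q = Ksp. With [I^-] = 0.0015 M:
8.6 × 10^-9 = (0.0015)^2 × [Pb^2+]
[Pb^2+] = (8.6 × 10^-9 / 2.25 x 10^-6) = 3.8 × 10^-3 M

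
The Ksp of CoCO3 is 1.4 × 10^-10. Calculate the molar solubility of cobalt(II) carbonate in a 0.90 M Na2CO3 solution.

CoCO3(s) <=> Co^2+ + CO3^2-
Ksp = [Co^2+][CO3^2-]
If s mol/L dissolves here, [Co^2+] = s, [CO3^2-] = 0.90 + s ≈ 0.90 (common-ion effect: CO3^2- is already 0.90 M).
Ksp ≈ s × 0.90
s = 1.6 × 10^-10 M
Check: s = 1.6 × 10^-10 ≪ 0.90, so the approximation is valid.

s = 1.6e-10 M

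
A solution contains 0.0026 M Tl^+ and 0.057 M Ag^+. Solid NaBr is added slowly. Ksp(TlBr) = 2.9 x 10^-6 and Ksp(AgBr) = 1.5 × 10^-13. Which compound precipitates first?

Precipitation of each salt starts when its ion product equals its Ksp.
For TlBr: 2.9 x 10^-6 = 0.0026 × [Br^-]  ⇒  [Br^-] = 1.1 x 10^-3 M.
For AgBr: 1.5 × 10^-13 = 0.057 × [Br^-]  ⇒  [Br^-] = 2.6 × 10^-12 M.
The salt with the lower threshold [Br^-] precipitates first: AgBr.

AgBr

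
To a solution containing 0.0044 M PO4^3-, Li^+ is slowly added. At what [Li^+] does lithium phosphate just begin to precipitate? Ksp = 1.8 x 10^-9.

Li3PO4(s) ⇌ 3 Li^+ + PO4^3-
Ksp = [Li^+]^3[PO4^3-]
Precipitation begins when Q = Ksp. With [PO4^3-] = 0.0044 M:
1.8 x 10^-9 = (0.0044) × [Li^+]^3
[Li^+] = (1.8 x 10^-9 / 4.4 × 10^-3)^(1/3) = 7.4 × 10^-3 M

[Li^+] ≈ 7.4e-3 M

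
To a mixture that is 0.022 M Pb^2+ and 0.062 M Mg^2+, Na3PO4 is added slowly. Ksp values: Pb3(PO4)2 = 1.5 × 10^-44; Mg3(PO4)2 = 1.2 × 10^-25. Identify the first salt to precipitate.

Precipitation of each salt starts when its ion product equals its Ksp.
For Pb3(PO4)2: 1.5 × 10^-44 = (0.022)^3 × [PO4^3-]^2  ⇒  [PO4^3-] = 3.8 × 10^-20 M.
For Mg3(PO4)2: 1.2 × 10^-25 = (0.062)^3 × [PO4^3-]^2  ⇒  [PO4^3-] = 2.2 × 10^-11 M.
The salt with the lower threshold [PO4^3-] precipitates first: Pb3(PO4)2.

Pb3(PO4)2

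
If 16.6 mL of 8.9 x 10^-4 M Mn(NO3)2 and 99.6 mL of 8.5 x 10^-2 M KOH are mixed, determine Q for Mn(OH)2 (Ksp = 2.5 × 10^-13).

Total volume = 16.6 + 99.6 = 116.2 mL.
[Mn^2+] = 8.9 x 10^-4 × (16.6/116.2) = 1.27 x 10^-4 M
[OH^-] = 8.5 x 10^-2 × (99.6/116.2) = 7.29 × 10^-2 M
Mn(OH)2(s) ⇌ Mn^2+(aq) + 2 OH^-(aq), so Q = [Mn^2+][OH^-]^2
Q = (1.27 × 10^-4)(7.29 × 10^-2)^2 = 6.7 × 10^-7
Q > Ksp, so Mn(OH)2 will precipitate.

Q = 6.7 x 10^-7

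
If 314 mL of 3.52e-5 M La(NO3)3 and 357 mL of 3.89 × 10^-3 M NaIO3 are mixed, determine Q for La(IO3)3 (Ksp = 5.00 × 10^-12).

Total volume = 314 + 357 = 671 mL.
[La^3+] = 3.52 × 10^-5 × (314/671) = 1.647 x 10^-5 M
[IO3^-] = 3.89 × 10^-3 × (357/671) = 2.070 × 10^-3 M
La(IO3)3(s) ⇌ La^3+(aq) + 3 IO3^-(aq), so Q = [La^3+][IO3^-]^3
Q = (1.647 x 10^-5)(2.070 × 10^-3)^3 = 1.46 x 10^-13
Q < Ksp, so no precipitate of La(IO3)3 forms.

1.46 x 10^-13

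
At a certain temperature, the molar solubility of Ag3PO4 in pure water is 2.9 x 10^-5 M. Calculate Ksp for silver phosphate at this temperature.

Ksp ≈ 1.9 × 10^-17

Ag3PO4(s) <=> 3 Ag^+(aq) + PO4^3-(aq)
If s mol/L of Ag3PO4 dissolves, [Ag^+] = 3s and [PO4^3-] = s.
Ksp = [Ag^+]^3[PO4^3-]
Substituting: Ksp = (3s)^3s = 27s^4
With s = 2.9 × 10^-5: Ksp = 1.9 × 10^-17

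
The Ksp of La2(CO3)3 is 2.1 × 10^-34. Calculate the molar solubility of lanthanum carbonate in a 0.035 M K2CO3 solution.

La2(CO3)3(s) ⇌ 2 La^3+(aq) + 3 CO3^2-(aq)
Ksp = [La^3+]^2[CO3^2-]^3
Let s be the molar solubility in this solution. [La^3+] = 2s, [CO3^2-] = 0.035 + 3s ≈ 0.035 (common-ion effect: CO3^2- is already 0.035 M).
Ksp ≈ (2s)^2 × (0.035)^3
s = 1.1 x 10^-15 M
Check: 3s = 3.3 x 10^-15 ≪ 0.035, so the approximation is valid.

1.1 × 10^-15 M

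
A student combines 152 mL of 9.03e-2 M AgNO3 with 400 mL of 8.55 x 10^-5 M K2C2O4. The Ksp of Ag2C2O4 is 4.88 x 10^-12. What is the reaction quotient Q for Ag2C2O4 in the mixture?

Total volume = 152 + 400 = 552 mL.
[Ag^+] = 9.03 × 10^-2 × (152/552) = 2.487 × 10^-2 M
[C2O4^2-] = 8.55 × 10^-5 × (400/552) = 6.196 × 10^-5 M
Ag2C2O4(s) ⇌ 2 Ag^+(aq) + C2O4^2-(aq), so Q = [Ag^+]^2[C2O4^2-]
Q = (2.487 × 10^-2)^2(6.196 × 10^-5) = 3.83 × 10^-8
Q > Ksp, so Ag2C2O4 will precipitate.

Q ≈ 3.83 × 10^-8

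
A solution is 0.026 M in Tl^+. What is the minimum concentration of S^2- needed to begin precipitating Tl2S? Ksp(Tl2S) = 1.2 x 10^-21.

1.8 x 10^-18 M

Tl2S(s) ⇌ 2 Tl^+(aq) + S^2-(aq)
Ksp = [Tl^+]^2[S^2-]
Precipitation begins when Q = Ksp. With [Tl^+] = 0.026 M:
1.2 x 10^-21 = (0.026)^2 × [S^2-]
[S^2-] = (1.2 x 10^-21 / 6.76 × 10^-4) = 1.8 × 10^-18 M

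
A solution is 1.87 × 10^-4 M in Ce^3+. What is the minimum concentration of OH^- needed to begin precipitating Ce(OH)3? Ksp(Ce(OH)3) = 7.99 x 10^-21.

Ce(OH)3(s) ⇌ Ce^3+(aq) + 3 OH^-(aq)
Ksp = [Ce^3+][OH^-]^3
Precipitation begins when Q = Ksp. With [Ce^3+] = 1.87 × 10^-4 M:
7.99 x 10^-21 = (1.87 × 10^-4) × [OH^-]^3
[OH^-] = (7.99 x 10^-21 / 1.87 × 10^-4)^(1/3) = 3.50 × 10^-6 M

[OH^-] ≈ 3.50 × 10^-6 M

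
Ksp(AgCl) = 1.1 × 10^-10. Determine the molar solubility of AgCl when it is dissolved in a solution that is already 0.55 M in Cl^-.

AgCl(s) ⇌ Ag^+(aq) + Cl^-(aq)
Ksp = [Ag^+][Cl^-]
If s mol/L dissolves here, [Ag^+] = s, [Cl^-] = 0.55 + s ≈ 0.55 (Ksp is small, so little additional dissolves).
Ksp ≈ s × 0.55
s = 2.0 × 10^-10 M
Check: s = 2.0 × 10^-10 ≪ 0.55, so the approximation is valid.

s ≈ 2.0 × 10^-10 M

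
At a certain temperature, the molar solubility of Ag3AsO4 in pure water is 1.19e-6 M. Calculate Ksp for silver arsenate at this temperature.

5.41 × 10^-23

Ag3AsO4(s) ⇌ 3 Ag^+(aq) + AsO4^3-(aq)
For each mole of Ag3AsO4 that dissolves: [Ag^+] = 3s, [AsO4^3-] = s.
Ksp = [Ag^+]^3[AsO4^3-]
Substituting: Ksp = (3s)^3s = 27s^4
Ksp = 27 × (1.19 x 10^-6)^4 = 5.41 x 10^-23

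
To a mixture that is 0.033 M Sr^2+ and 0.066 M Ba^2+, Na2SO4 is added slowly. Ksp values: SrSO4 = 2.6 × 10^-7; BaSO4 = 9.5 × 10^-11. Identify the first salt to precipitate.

Precipitation of each salt starts when its ion product equals its Ksp.
For SrSO4: 2.6 × 10^-7 = 0.033 × [SO4^2-]  ⇒  [SO4^2-] = 7.9 x 10^-6 M.
For BaSO4: 9.5 × 10^-11 = 0.066 × [SO4^2-]  ⇒  [SO4^2-] = 1.4 x 10^-9 M.
The salt with the lower threshold [SO4^2-] precipitates first: BaSO4.

BaSO4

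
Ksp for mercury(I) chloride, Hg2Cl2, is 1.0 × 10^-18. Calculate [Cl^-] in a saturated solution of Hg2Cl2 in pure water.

Hg2Cl2(s) <=> Hg2^2+ + 2 Cl^-
Ksp = [Hg2^2+][Cl^-]^2
For each mole of Hg2Cl2 that dissolves: [Hg2^2+] = s, [Cl^-] = 2s.
Substituting: Ksp = s(2s)^2 = 4s^3
Solving, s = (1.0 × 10^-18/4)^(1/3) = 6.30 × 10^-7 M
[Cl^-] = 2s = 1.3 × 10^-6 M

1.3 x 10^-6 M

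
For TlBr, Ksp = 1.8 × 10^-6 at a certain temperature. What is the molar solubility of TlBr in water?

TlBr(s) <=> Tl^+ + Br^-
Ksp = [Tl^+][Br^-]
Let s = molar solubility. Then [Tl^+] = s and [Br^-] = s.
Ksp = (s)(s) = s^2
s = (1.8 × 10^-6)^(1/2) = 1.3 × 10^-3 M

1.3e-3 M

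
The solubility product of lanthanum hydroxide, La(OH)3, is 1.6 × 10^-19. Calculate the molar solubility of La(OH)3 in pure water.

La(OH)3(s) <=> La^3+(aq) + 3 OH^-(aq)
Ksp = [La^3+][OH^-]^3
For each mole of La(OH)3 that dissolves: [La^3+] = s, [OH^-] = 3s.
So Ksp = s × (3s)^3 = 27s^4
s = (1.6 × 10^-19 / 27)^(1/4) = 8.8 x 10^-6 M

s ≈ 8.8 x 10^-6 M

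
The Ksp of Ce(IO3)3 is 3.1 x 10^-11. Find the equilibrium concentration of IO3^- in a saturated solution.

[IO3^-] ≈ 3.1 x 10^-3 M

Ce(IO3)3(s) ⇌ Ce^3+(aq) + 3 IO3^-(aq)
Ksp = [Ce^3+][IO3^-]^3
With molar solubility s: [Ce^3+] = s, [IO3^-] = 3s.
Ksp = s(3s)^3 = 27s^4
Solving, s = (3.1 x 10^-11/27)^(1/4) = 1.04 × 10^-3 M
[IO3^-] = 3s = 3.1 x 10^-3 M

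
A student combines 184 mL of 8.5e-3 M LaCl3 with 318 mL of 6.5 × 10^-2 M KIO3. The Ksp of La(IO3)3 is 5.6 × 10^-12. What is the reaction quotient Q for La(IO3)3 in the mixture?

2.2e-7

Total volume = 184 + 318 = 502 mL.
[La^3+] = 8.5 × 10^-3 × (184/502) = 3.12 x 10^-3 M
[IO3^-] = 6.5 × 10^-2 × (318/502) = 4.12 × 10^-2 M
La(IO3)3(s) <=> La^3+ + 3 IO3^-, so Q = [La^3+][IO3^-]^3
Q = (3.12 x 10^-3)(4.12 x 10^-2)^3 = 2.2 × 10^-7
Q > Ksp, so La(IO3)3 will precipitate.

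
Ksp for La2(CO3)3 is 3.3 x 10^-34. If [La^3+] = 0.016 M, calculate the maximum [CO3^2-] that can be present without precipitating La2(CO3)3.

La2(CO3)3(s) ⇌ 2 La^3+(aq) + 3 CO3^2-(aq)
Ksp = [La^3+]^2[CO3^2-]^3
Precipitation begins when Q = Ksp. With [La^3+] = 0.016 M:
3.3 x 10^-34 = (0.016)^2 × [CO3^2-]^3
[CO3^2-] = (3.3 x 10^-34 / 2.56 × 10^-4)^(1/3) = 1.1 × 10^-10 M

[CO3^2-] ≈ 1.1e-10 M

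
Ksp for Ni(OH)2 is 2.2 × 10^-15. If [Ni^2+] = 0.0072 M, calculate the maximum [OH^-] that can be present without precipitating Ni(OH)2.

[OH^-] = 5.5e-7 M

Ni(OH)2(s) <=> Ni^2+ + 2 OH^-
Ksp = [Ni^2+][OH^-]^2
Precipitation begins when Q = Ksp. With [Ni^2+] = 0.0072 M:
2.2 × 10^-15 = (0.0072) × [OH^-]^2
[OH^-] = (2.2 × 10^-15 / 7.2 × 10^-3)^(1/2) = 5.5 x 10^-7 M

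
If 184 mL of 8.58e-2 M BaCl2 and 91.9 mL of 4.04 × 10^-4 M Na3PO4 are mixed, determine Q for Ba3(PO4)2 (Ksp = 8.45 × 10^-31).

Q = 3.39 x 10^-12

Total volume = 184 + 91.9 = 275.9 mL.
[Ba^2+] = 8.58 × 10^-2 × (184/275.9) = 5.722 × 10^-2 M
[PO4^3-] = 4.04 × 10^-4 × (91.9/275.9) = 1.346 x 10^-4 M
Ba3(PO4)2(s) <=> 3 Ba^2+(aq) + 2 PO4^3-(aq), so Q = [Ba^2+]^3[PO4^3-]^2
Q = (5.722 × 10^-2)^3(1.346 x 10^-4)^2 = 3.39 x 10^-12
Q > Ksp, so Ba3(PO4)2 will precipitate.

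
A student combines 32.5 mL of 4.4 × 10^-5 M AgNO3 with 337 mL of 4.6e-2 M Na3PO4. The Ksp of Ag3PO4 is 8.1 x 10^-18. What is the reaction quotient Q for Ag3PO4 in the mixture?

Total volume = 32.5 + 337 = 369.5 mL.
[Ag^+] = 4.4 × 10^-5 × (32.5/369.5) = 3.87 × 10^-6 M
[PO4^3-] = 4.6 × 10^-2 × (337/369.5) = 4.20 x 10^-2 M
Ag3PO4(s) ⇌ 3 Ag^+(aq) + PO4^3-(aq), so Q = [Ag^+]^3[PO4^3-]
Q = (3.87 × 10^-6)^3(4.20 × 10^-2) = 2.4 x 10^-18
Q < Ksp, so no precipitate of Ag3PO4 forms.

Q ≈ 2.4 x 10^-18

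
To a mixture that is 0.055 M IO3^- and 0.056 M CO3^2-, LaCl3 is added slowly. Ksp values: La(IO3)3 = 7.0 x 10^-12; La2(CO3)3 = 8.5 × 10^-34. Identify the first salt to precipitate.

La2(CO3)3

Precipitation of each salt starts when its ion product equals its Ksp.
For La(IO3)3: 7.0 x 10^-12 = (0.055)^3 × [La^3+]  ⇒  [La^3+] = 4.2 x 10^-8 M.
For La2(CO3)3: 8.5 × 10^-34 = (0.056)^3 × [La^3+]^2  ⇒  [La^3+] = 2.2 × 10^-15 M.
The salt with the lower threshold [La^3+] precipitates first: La2(CO3)3.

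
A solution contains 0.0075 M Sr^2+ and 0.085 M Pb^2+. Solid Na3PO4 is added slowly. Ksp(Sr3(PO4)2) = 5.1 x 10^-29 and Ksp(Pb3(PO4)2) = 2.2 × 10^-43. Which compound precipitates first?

Pb3(PO4)2

Precipitation of each salt starts when its ion product equals its Ksp.
For Sr3(PO4)2: 5.1 x 10^-29 = (0.0075)^3 × [PO4^3-]^2  ⇒  [PO4^3-] = 1.1 x 10^-11 M.
For Pb3(PO4)2: 2.2 × 10^-43 = (0.085)^3 × [PO4^3-]^2  ⇒  [PO4^3-] = 1.9 × 10^-20 M.
The salt with the lower threshold [PO4^3-] precipitates first: Pb3(PO4)2.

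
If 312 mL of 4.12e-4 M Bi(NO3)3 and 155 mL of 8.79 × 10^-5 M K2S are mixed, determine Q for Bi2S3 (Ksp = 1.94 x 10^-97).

Total volume = 312 + 155 = 467 mL.
[Bi^3+] = 4.12 × 10^-4 × (312/467) = 2.753 × 10^-4 M
[S^2-] = 8.79 × 10^-5 × (155/467) = 2.917 × 10^-5 M
Bi2S3(s) ⇌ 2 Bi^3+(aq) + 3 S^2-(aq), so Q = [Bi^3+]^2[S^2-]^3
Q = (2.753 × 10^-4)^2(2.917 x 10^-5)^3 = 1.88 × 10^-21
Q > Ksp, so Bi2S3 will precipitate.

Q = 1.88 × 10^-21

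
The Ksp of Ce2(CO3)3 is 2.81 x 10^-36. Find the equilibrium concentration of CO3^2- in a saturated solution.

9.12 × 10^-8 M

Ce2(CO3)3(s) <=> 2 Ce^3+(aq) + 3 CO3^2-(aq)
Ksp = [Ce^3+]^2[CO3^2-]^3
Let s = molar solubility. Then [Ce^3+] = 2s and [CO3^2-] = 3s.
So Ksp = (2s)^2 × (3s)^3 = 108s^5
Solving, s = (2.81 x 10^-36/108)^(1/5) = 3.041 × 10^-8 M
[CO3^2-] = 3s = 9.12 × 10^-8 M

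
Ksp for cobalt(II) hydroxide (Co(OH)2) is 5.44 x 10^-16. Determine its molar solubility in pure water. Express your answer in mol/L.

Co(OH)2(s) ⇌ Co^2+(aq) + 2 OH^-(aq)
Ksp = [Co^2+][OH^-]^2
If s mol/L of Co(OH)2 dissolves, [Co^2+] = s and [OH^-] = 2s.
So Ksp = s × (2s)^2 = 4s^3
Solving, s = (5.44 x 10^-16/4)^(1/3) = 5.14 × 10^-6 M

s ≈ 5.14e-6 M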